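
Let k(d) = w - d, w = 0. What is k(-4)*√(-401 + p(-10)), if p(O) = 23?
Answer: 12*I*√42 ≈ 77.769*I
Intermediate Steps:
k(d) = -d (k(d) = 0 - d = -d)
k(-4)*√(-401 + p(-10)) = (-1*(-4))*√(-401 + 23) = 4*√(-378) = 4*(3*I*√42) = 12*I*√42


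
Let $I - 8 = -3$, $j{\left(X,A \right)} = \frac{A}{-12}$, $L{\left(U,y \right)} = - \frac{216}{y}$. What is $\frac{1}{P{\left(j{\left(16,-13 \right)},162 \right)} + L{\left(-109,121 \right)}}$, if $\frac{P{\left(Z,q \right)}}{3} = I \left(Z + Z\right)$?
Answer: $\frac{242}{7433} \approx 0.032557$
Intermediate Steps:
$j{\left(X,A \right)} = - \frac{A}{12}$ ($j{\left(X,A \right)} = A \left(- \frac{1}{12}\right) = - \frac{A}{12}$)
$I = 5$ ($I = 8 - 3 = 5$)
$P{\left(Z,q \right)} = 30 Z$ ($P{\left(Z,q \right)} = 3 \cdot 5 \left(Z + Z\right) = 3 \cdot 5 \cdot 2 Z = 3 \cdot 10 Z = 30 Z$)
$\frac{1}{P{\left(j{\left(16,-13 \right)},162 \right)} + L{\left(-109,121 \right)}} = \frac{1}{30 \left(\left(- \frac{1}{12}\right) \left(-13\right)\right) - \frac{216}{121}} = \frac{1}{30 \cdot \frac{13}{12} - \frac{216}{121}} = \frac{1}{\frac{65}{2} - \frac{216}{121}} = \frac{1}{\frac{7433}{242}} = \frac{242}{7433}$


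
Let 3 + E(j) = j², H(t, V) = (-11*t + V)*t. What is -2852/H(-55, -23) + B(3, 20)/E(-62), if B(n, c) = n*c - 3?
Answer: 6389551/61475205 ≈ 0.10394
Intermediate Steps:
B(n, c) = -3 + c*n (B(n, c) = c*n - 3 = -3 + c*n)
H(t, V) = t*(V - 11*t) (H(t, V) = (V - 11*t)*t = t*(V - 11*t))
E(j) = -3 + j²
-2852/H(-55, -23) + B(3, 20)/E(-62) = -2852*(-1/(55*(-23 - 11*(-55)))) + (-3 + 20*3)/(-3 + (-62)²) = -2852*(-1/(55*(-23 + 605))) + (-3 + 60)/(-3 + 3844) = -2852/((-55*582)) + 57/3841 = -2852/(-32010) + 57*(1/3841) = -2852*(-1/32010) + 57/3841 = 1426/16005 + 57/3841 = 6389551/61475205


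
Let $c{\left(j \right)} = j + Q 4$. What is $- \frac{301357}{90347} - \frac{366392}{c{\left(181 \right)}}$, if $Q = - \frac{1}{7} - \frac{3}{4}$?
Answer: $- \frac{116045605781}{56105487} \approx -2068.3$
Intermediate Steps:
$Q = - \frac{25}{28}$ ($Q = \left(-1\right) \frac{1}{7} - \frac{3}{4} = - \frac{1}{7} - \frac{3}{4} = - \frac{25}{28} \approx -0.89286$)
$c{\left(j \right)} = - \frac{25}{7} + j$ ($c{\left(j \right)} = j - \frac{25}{7} = - \frac{25}{7} + j$)
$- \frac{301357}{90347} - \frac{366392}{c{\left(181 \right)}} = - \frac{301357}{90347} - \frac{366392}{- \frac{25}{7} + 181} = \left(-301357\right) \frac{1}{90347} - \frac{366392}{\frac{1242}{7}} = - \frac{301357}{90347} - \frac{1282372}{621} = - \frac{116045605781}{56105487}$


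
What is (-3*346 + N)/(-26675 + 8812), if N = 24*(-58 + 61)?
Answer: 966/17863 ≈ 0.054078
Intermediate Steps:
N = 72 (N = 24*3 = 72)
(-3*346 + N)/(-26675 + 8812) = (-3*346 + 72)/(-26675 + 8812) = (-1038 + 72)/(-17863) = -966*(-1/17863) = 966/17863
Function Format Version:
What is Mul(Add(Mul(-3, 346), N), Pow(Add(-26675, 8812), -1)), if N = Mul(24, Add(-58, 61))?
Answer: Rational(966, 17863) ≈ 0.054078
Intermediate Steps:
N = 72 (N = Mul(24, 3) = 72)
Mul(Add(Mul(-3, 346), N), Pow(Add(-26675, 8812), -1)) = Mul(Add(Mul(-3, 346), 72), Pow(Add(-26675, 8812), -1)) = Mul(Add(-1038, 72), Pow(-17863, -1)) = Mul(-966, Rational(-1, 17863)) = Rational(966, 17863)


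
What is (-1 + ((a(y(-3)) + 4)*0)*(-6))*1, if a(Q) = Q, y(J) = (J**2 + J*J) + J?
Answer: -1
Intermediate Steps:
y(J) = J + 2*J**2 (y(J) = (J**2 + J**2) + J = 2*J**2 + J = J + 2*J**2)
(-1 + ((a(y(-3)) + 4)*0)*(-6))*1 = (-1 + ((-3*(1 + 2*(-3)) + 4)*0)*(-6))*1 = (-1 + ((-3*(1 - 6) + 4)*0)*(-6))*1 = (-1 + ((-3*(-5) + 4)*0)*(-6))*1 = (-1 + ((15 + 4)*0)*(-6))*1 = (-1 + (19*0)*(-6))*1 = (-1 + 0*(-6))*1 = (-1 + 0)*1 = -1*1 = -1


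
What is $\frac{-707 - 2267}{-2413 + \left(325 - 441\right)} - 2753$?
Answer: $- \frac{6959363}{2529} \approx -2751.8$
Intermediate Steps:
$\frac{-707 - 2267}{-2413 + \left(325 - 441\right)} - 2753 = - \frac{2974}{-2413 - 116} - 2753 = - \frac{2974}{-2529} - 2753 = \left(-2974\right) \left(- \frac{1}{2529}\right) - 2753 = \frac{2974}{2529} - 2753 = - \frac{6959363}{2529}$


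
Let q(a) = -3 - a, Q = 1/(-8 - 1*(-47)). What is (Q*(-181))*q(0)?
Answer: 181/13 ≈ 13.923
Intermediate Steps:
Q = 1/39 (Q = 1/(-8 + 47) = 1/39 ≈ 0.025641)
(Q*(-181))*q(0) = ((1/39)*(-181))*(-3 - 1*0) = -181*(-3 + 0)/39 = -181/39*(-3) = 181/13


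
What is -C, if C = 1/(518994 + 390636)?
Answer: -1/909630 ≈ -1.0993e-6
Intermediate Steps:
C = 1/909630 ≈ 1.0993e-6
-C = -1*1/909630 = -1/909630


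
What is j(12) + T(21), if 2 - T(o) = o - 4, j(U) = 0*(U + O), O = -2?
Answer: -15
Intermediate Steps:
j(U) = 0 (j(U) = 0*(U - 2) = 0*(-2 + U) = 0)
T(o) = 6 - o (T(o) = 2 - (o - 4) = 2 - (-4 + o) = 2 + (4 - o) = 6 - o)
j(12) + T(21) = 0 + (6 - 1*21) = 0 + (6 - 21) = 0 - 15 = -15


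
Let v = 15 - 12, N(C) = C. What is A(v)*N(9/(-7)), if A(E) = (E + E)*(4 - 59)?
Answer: 2970/7 ≈ 424.29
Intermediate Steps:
v = 3
A(E) = -110*E (A(E) = (2*E)*(-55) = -110*E)
A(v)*N(9/(-7)) = (-110*3)*(9/(-7)) = -2970*(-1)/7 = -330*(-9/7) = 2970/7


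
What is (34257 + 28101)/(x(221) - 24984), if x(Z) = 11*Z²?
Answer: 62358/512267 ≈ 0.12173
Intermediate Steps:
(34257 + 28101)/(x(221) - 24984) = (34257 + 28101)/(11*221² - 24984) = 62358/(11*48841 - 24984) = 62358/(537251 - 24984) = 62358/512267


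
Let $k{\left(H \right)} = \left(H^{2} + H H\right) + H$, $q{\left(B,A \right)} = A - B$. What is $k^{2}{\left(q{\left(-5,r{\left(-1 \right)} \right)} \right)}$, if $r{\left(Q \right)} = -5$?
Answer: $0$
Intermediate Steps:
$k{\left(H \right)} = H + 2 H^{2}$ ($k{\left(H \right)} = \left(H^{2} + H^{2}\right) + H = 2 H^{2} + H = H + 2 H^{2}$)
$k^{2}{\left(q{\left(-5,r{\left(-1 \right)} \right)} \right)} = \left(\left(-5 - -5\right) \left(1 + 2 \left(-5 - -5\right)\right)\right)^{2} = \left(\left(-5 + 5\right) \left(1 + 2 \left(-5 + 5\right)\right)\right)^{2} = \left(0 \left(1 + 2 \cdot 0\right)\right)^{2} = \left(0 \left(1 + 0\right)\right)^{2} = \left(0 \cdot 1\right)^{2} = 0^{2} = 0$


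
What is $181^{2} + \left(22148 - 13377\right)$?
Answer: $41532$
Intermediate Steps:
$181^{2} + \left(22148 - 13377\right) = 32761 + \left(22148 - 13377\right) = 32761 + 8771 = 41532$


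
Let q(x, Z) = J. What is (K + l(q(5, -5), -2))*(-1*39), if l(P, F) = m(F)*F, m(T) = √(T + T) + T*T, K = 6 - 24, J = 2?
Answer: 1014 + 156*I ≈ 1014.0 + 156.0*I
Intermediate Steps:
q(x, Z) = 2
K = -18
m(T) = T² + √2*√T (m(T) = √(2*T) + T² = √2*√T + T² = T² + √2*√T)
l(P, F) = F*(F² + √2*√F) (l(P, F) = (F² + √2*√F)*F = F*(F² + √2*√F))
(K + l(q(5, -5), -2))*(-1*39) = (-18 + ((-2)³ + √2*(-2)^(3/2)))*(-1*39) = (-18 + (-8 + √2*(-2*I*√2)))*(-39) = (-18 + (-8 - 4*I))*(-39) = (-26 - 4*I)*(-39) = 1014 + 156*I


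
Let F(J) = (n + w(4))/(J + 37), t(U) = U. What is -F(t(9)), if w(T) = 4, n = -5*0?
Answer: -2/23 ≈ -0.086957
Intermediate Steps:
n = 0
F(J) = 4/(37 + J) (F(J) = (0 + 4)/(J + 37) = 4/(37 + J))
-F(t(9)) = -4/(37 + 9) = -4/46 = -1*2/23 = -2/23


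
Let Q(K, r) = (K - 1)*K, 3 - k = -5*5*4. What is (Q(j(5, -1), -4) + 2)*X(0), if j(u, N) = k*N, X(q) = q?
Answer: 0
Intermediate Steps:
k = 103 (k = 3 - (-5*5)*4 = 3 - (-25)*4 = 3 - 1*(-100) = 3 + 100 = 103)
j(u, N) = 103*N
Q(K, r) = K*(-1 + K) (Q(K, r) = (-1 + K)*K = K*(-1 + K))
(Q(j(5, -1), -4) + 2)*X(0) = ((103*(-1))*(-1 + 103*(-1)) + 2)*0 = (-103*(-1 - 103) + 2)*0 = (-103*(-104) + 2)*0 = (10712 + 2)*0 = 10714*0 = 0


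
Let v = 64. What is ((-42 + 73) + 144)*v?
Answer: 11200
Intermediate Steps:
((-42 + 73) + 144)*v = ((-42 + 73) + 144)*64 = (31 + 144)*64 = 175*64 = 11200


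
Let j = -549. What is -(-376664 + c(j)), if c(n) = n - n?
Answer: 376664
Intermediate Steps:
c(n) = 0
-(-376664 + c(j)) = -(-376664 + 0) = -1*(-376664) = 376664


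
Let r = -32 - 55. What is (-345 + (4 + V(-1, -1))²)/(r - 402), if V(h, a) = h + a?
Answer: 341/489 ≈ 0.69734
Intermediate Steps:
V(h, a) = a + h
r = -87
(-345 + (4 + V(-1, -1))²)/(r - 402) = (-345 + (4 + (-1 - 1))²)/(-87 - 402) = (-345 + (4 - 2)²)/(-489) = (-345 + 2²)*(-1/489) = (-345 + 4)*(-1/489) = -341*(-1/489) = 341/489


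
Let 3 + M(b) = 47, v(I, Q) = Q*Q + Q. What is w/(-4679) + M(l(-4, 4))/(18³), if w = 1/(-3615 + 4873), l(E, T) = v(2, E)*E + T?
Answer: 16186636/2145513339 ≈ 0.0075444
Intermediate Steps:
v(I, Q) = Q + Q² (v(I, Q) = Q² + Q = Q + Q²)
l(E, T) = T + E²*(1 + E) (l(E, T) = (E*(1 + E))*E + T = E²*(1 + E) + T = T + E²*(1 + E))
M(b) = 44 (M(b) = -3 + 47 = 44)
w = 1/1258 ≈ 0.00079491
w/(-4679) + M(l(-4, 4))/(18³) = (1/1258)/(-4679) + 44/(18³) = (1/1258)*(-1/4679) + 44/5832 = -1/5886182 + 44*(1/5832) = -1/5886182 + 11/1458 = 16186636/2145513339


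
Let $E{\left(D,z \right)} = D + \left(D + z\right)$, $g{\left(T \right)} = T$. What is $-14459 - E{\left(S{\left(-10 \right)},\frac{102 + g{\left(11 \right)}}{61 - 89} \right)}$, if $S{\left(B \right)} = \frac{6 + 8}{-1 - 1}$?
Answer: $- \frac{404347}{28} \approx -14441.0$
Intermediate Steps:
$S{\left(B \right)} = -7$ ($S{\left(B \right)} = \frac{14}{-2} = 14 \left(- \frac{1}{2}\right) = -7$)
$E{\left(D,z \right)} = z + 2 D$
$-14459 - E{\left(S{\left(-10 \right)},\frac{102 + g{\left(11 \right)}}{61 - 89} \right)} = -14459 - \left(\frac{102 + 11}{61 - 89} + 2 \left(-7\right)\right) = -14459 - \left(\frac{113}{-28} - 14\right) = -14459 - \left(113 \left(- \frac{1}{28}\right) - 14\right) = -14459 - \left(- \frac{113}{28} - 14\right) = -14459 - - \frac{505}{28} = -14459 + \frac{505}{28} = - \frac{404347}{28}$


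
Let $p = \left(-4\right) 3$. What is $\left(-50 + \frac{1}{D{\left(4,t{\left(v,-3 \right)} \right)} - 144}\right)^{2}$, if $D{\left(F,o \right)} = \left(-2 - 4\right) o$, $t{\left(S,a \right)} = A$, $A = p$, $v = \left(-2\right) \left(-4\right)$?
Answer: $\frac{12967201}{5184} \approx 2501.4$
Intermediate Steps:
$p = -12$
$v = 8$
$A = -12$
$t{\left(S,a \right)} = -12$
$D{\left(F,o \right)} = - 6 o$
$\left(-50 + \frac{1}{D{\left(4,t{\left(v,-3 \right)} \right)} - 144}\right)^{2} = \left(-50 + \frac{1}{\left(-6\right) \left(-12\right) - 144}\right)^{2} = \left(-50 + \frac{1}{72 - 144}\right)^{2} = \left(-50 + \frac{1}{-72}\right)^{2} = \left(-50 - \frac{1}{72}\right)^{2} = \left(- \frac{3601}{72}\right)^{2} = \frac{12967201}{5184}$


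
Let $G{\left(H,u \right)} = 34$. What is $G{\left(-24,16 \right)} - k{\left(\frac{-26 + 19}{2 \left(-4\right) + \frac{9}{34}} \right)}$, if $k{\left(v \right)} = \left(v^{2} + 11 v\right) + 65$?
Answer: $- \frac{2889417}{69169} \approx -41.773$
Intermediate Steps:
$k{\left(v \right)} = 65 + v^{2} + 11 v$
$G{\left(-24,16 \right)} - k{\left(\frac{-26 + 19}{2 \left(-4\right) + \frac{9}{34}} \right)} = 34 - \left(65 + \left(\frac{-26 + 19}{2 \left(-4\right) + \frac{9}{34}}\right)^{2} + 11 \frac{-26 + 19}{2 \left(-4\right) + \frac{9}{34}}\right) = 34 - \left(65 + \left(- \frac{7}{-8 + 9 \cdot \frac{1}{34}}\right)^{2} + 11 \left(- \frac{7}{-8 + 9 \cdot \frac{1}{34}}\right)\right) = 34 - \left(65 + \left(- \frac{7}{-8 + \frac{9}{34}}\right)^{2} + 11 \left(- \frac{7}{-8 + \frac{9}{34}}\right)\right) = 34 - \left(65 + \left(- \frac{7}{- \frac{263}{34}}\right)^{2} + 11 \left(- \frac{7}{- \frac{263}{34}}\right)\right) = 34 - \left(65 + \left(\left(-7\right) \left(- \frac{34}{263}\right)\right)^{2} + 11 \left(\left(-7\right) \left(- \frac{34}{263}\right)\right)\right) = 34 - \left(65 + \left(\frac{238}{263}\right)^{2} + 11 \cdot \frac{238}{263}\right) = 34 - \left(65 + \frac{56644}{69169} + \frac{2618}{263}\right) = 34 - \frac{5241163}{69169} = - \frac{2889417}{69169}$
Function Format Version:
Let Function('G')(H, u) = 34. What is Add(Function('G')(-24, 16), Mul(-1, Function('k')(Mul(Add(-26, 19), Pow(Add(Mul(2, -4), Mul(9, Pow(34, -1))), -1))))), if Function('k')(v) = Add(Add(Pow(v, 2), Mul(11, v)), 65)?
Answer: Rational(-2889417, 69169) ≈ -41.773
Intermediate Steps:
Function('k')(v) = Add(65, Pow(v, 2), Mul(11, v))
Add(Function('G')(-24, 16), Mul(-1, Function('k')(Mul(Add(-26, 19), Pow(Add(Mul(2, -4), Mul(9, Pow(34, -1))), -1))))) = Add(34, Mul(-1, Add(65, Pow(Mul(Add(-26, 19), Pow(Add(Mul(2, -4), Mul(9, Pow(34, -1))), -1)), 2), Mul(11, Mul(Add(-26, 19), Pow(Add(Mul(2, -4), Mul(9, Pow(34, -1))), -1)))))) = Add(34, Mul(-1, Add(65, Pow(Mul(-7, Pow(Add(-8, Mul(9, Rational(1, 34))), -1)), 2), Mul(11, Mul(-7, Pow(Add(-8, Mul(9, Rational(1, 34))), -1)))))) = Add(34, Mul(-1, Add(65, Pow(Mul(-7, Pow(Add(-8, Rational(9, 34)), -1)), 2), Mul(11, Mul(-7, Pow(Add(-8, Rational(9, 34)), -1)))))) = Add(34, Mul(-1, Add(65, Pow(Mul(-7, Pow(Rational(-263, 34), -1)), 2), Mul(11, Mul(-7, Pow(Rational(-263, 34), -1)))))) = Add(34, Mul(-1, Add(65, Pow(Mul(-7, Rational(-34, 263)), 2), Mul(11, Mul(-7, Rational(-34, 263)))))) = Add(34, Mul(-1, Add(65, Pow(Rational(238, 263), 2), Mul(11, Rational(238, 263))))) = Add(34, Mul(-1, Add(65, Rational(56644, 69169), Rational(2618, 263)))) = Add(34, Mul(-1, Rational(5241163, 69169))) = Add(34, Rational(-5241163, 69169)) = Rational(-2889417, 69169)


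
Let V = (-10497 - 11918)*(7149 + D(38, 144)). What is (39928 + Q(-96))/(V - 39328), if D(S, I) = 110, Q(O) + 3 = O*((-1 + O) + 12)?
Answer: -48085/162749813 ≈ -0.00029545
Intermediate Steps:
Q(O) = -3 + O*(11 + O) (Q(O) = -3 + O*((-1 + O) + 12) = -3 + O*(11 + O))
V = -162710485 (V = (-10497 - 11918)*(7149 + 110) = -22415*7259 = -162710485)
(39928 + Q(-96))/(V - 39328) = (39928 + (-3 + (-96)**2 + 11*(-96)))/(-162710485 - 39328) = (39928 + (-3 + 9216 - 1056))/(-162749813) = (39928 + 8157)*(-1/162749813) = 48085*(-1/162749813) = -48085/162749813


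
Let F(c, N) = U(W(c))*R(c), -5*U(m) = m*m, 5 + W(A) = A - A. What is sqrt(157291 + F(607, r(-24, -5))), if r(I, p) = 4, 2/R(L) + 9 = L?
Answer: 42*sqrt(7971639)/299 ≈ 396.60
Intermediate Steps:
R(L) = 2/(-9 + L)
W(A) = -5 (W(A) = -5 + (A - A) = -5 + 0 = -5)
U(m) = -m**2/5 (U(m) = -m*m/5 = -m**2/5)
F(c, N) = -10/(-9 + c) (F(c, N) = (-1/5*(-5)**2)*(2/(-9 + c)) = (-1/5*25)*(2/(-9 + c)) = -10/(-9 + c))
sqrt(157291 + F(607, r(-24, -5))) = sqrt(157291 - 10/(-9 + 607)) = sqrt(157291 - 10/598) = sqrt(157291 - 10*1/598) = sqrt(157291 - 5/299) = sqrt(47030004/299) = 42*sqrt(7971639)/299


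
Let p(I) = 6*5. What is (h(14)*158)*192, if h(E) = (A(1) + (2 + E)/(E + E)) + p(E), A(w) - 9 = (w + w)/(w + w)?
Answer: 8615424/7 ≈ 1.2308e+6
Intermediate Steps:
A(w) = 10 (A(w) = 9 + (w + w)/(w + w) = 9 + (2*w)/((2*w)) = 9 + (2*w)*(1/(2*w)) = 9 + 1 = 10)
p(I) = 30
h(E) = 40 + (2 + E)/(2*E) (h(E) = (10 + (2 + E)/(E + E)) + 30 = (10 + (2 + E)/((2*E))) + 30 = (10 + (2 + E)*(1/(2*E))) + 30 = (10 + (2 + E)/(2*E)) + 30 = 40 + (2 + E)/(2*E))
(h(14)*158)*192 = ((81/2 + 1/14)*158)*192 = ((284/7)*158)*192 = (44872/7)*192 = 8615424/7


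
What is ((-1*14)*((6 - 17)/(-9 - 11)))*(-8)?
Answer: 308/5 ≈ 61.600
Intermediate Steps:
((-1*14)*((6 - 17)/(-9 - 11)))*(-8) = -(-154)/(-20)*(-8) = -(-154)*(-1)/20*(-8) = -14*11/20*(-8) = -77/10*(-8) = 308/5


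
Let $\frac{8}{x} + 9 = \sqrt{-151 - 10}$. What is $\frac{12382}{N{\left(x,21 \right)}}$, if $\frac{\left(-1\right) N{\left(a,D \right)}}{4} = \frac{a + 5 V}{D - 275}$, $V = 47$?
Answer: $\frac{3189844649}{952191} + \frac{3145028 i \sqrt{161}}{6665337} \approx 3350.0 + 5.9871 i$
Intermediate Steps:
$x = \frac{8}{-9 + i \sqrt{161}}$ ($x = \frac{8}{-9 + \sqrt{-151 - 10}} = \frac{8}{-9 + \sqrt{-161}} = \frac{8}{-9 + i \sqrt{161}} \approx -0.29752 - 0.41946 i$)
$N{\left(a,D \right)} = - \frac{4 \left(235 + a\right)}{-275 + D}$ ($N{\left(a,D \right)} = - 4 \frac{a + 5 \cdot 47}{D - 275} = - 4 \frac{a + 235}{-275 + D} = - 4 \frac{235 + a}{-275 + D} = - \frac{4 \left(235 + a\right)}{-275 + D}$)
$\frac{12382}{N{\left(x,21 \right)}} = \frac{12382}{4 \frac{1}{-275 + 21} \left(-235 - \left(- \frac{36}{121} - \frac{4 i \sqrt{161}}{121}\right)\right)} = \frac{12382}{4 \frac{1}{-254} \left(-235 + \left(\frac{36}{121} + \frac{4 i \sqrt{161}}{121}\right)\right)} = \frac{12382}{4 \left(- \frac{1}{254}\right) \left(- \frac{28399}{121} + \frac{4 i \sqrt{161}}{121}\right)} = \frac{12382}{\frac{56798}{15367} - \frac{8 i \sqrt{161}}{15367}}$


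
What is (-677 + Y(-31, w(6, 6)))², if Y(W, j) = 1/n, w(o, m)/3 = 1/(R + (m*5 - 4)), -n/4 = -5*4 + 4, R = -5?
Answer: 1877228929/4096 ≈ 4.5831e+5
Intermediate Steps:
n = 64 (n = -4*(-5*4 + 4) = -4*(-20 + 4) = -4*(-16) = 64)
w(o, m) = 3/(-9 + 5*m) (w(o, m) = 3/(-5 + (m*5 - 4)) = 3/(-5 + (5*m - 4)) = 3/(-5 + (-4 + 5*m)) = 3/(-9 + 5*m))
Y(W, j) = 1/64
(-677 + Y(-31, w(6, 6)))² = (-677 + 1/64)² = (-43327/64)² = 1877228929/4096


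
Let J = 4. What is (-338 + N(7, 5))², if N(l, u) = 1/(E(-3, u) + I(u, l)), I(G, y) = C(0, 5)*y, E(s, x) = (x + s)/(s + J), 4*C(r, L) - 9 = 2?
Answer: 825183076/7225 ≈ 1.1421e+5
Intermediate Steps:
C(r, L) = 11/4 (C(r, L) = 9/4 + (¼)*2 = 9/4 + ½ = 11/4)
E(s, x) = (s + x)/(4 + s) (E(s, x) = (x + s)/(s + 4) = (s + x)/(4 + s))
I(G, y) = 11*y/4
N(l, u) = 1/(-3 + u + 11*l/4) (N(l, u) = 1/((-3 + u)/(4 - 3) + 11*l/4) = 1/((-3 + u)/1 + 11*l/4) = 1/(1*(-3 + u) + 11*l/4) = 1/((-3 + u) + 11*l/4) = 1/(-3 + u + 11*l/4))
(-338 + N(7, 5))² = (-338 + 4/(-12 + 4*5 + 11*7))² = (-338 + 4/(-12 + 20 + 77))² = (-338 + 4/85)² = (-28726/85)² = 825183076/7225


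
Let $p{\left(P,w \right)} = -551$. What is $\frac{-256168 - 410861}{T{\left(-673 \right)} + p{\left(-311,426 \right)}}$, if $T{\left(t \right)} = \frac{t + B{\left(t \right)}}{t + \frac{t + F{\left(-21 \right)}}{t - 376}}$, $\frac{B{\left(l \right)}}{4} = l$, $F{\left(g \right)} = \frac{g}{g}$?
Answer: $\frac{2851265993}{2333898} \approx 1221.7$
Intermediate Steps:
$F{\left(g \right)} = 1$
$B{\left(l \right)} = 4 l$
$T{\left(t \right)} = \frac{5 t}{t + \frac{1 + t}{-376 + t}}$ ($T{\left(t \right)} = \frac{t + 4 t}{t + \frac{t + 1}{t - 376}} = \frac{5 t}{t + \frac{1 + t}{-376 + t}}$)
$\frac{-256168 - 410861}{T{\left(-673 \right)} + p{\left(-311,426 \right)}} = \frac{-256168 - 410861}{5 \left(-673\right) \frac{1}{1 + \left(-673\right)^{2} - -252375} \left(-376 - 673\right) - 551} = - \frac{667029}{5 \left(-673\right) \frac{1}{1 + 452929 + 252375} \left(-1049\right) - 551} = - \frac{667029}{5 \left(-673\right) \frac{1}{705305} \left(-1049\right) - 551} = - \frac{667029}{\frac{705977}{141061} - 551} = - \frac{667029}{- \frac{77018634}{141061}} = \left(-667029\right) \left(- \frac{141061}{77018634}\right) = \frac{2851265993}{2333898}$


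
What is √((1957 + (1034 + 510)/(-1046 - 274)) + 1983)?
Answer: √107234655/165 ≈ 62.760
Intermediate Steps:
√((1957 + (1034 + 510)/(-1046 - 274)) + 1983) = √((1957 + 1544/(-1320)) + 1983) = √((1957 + 1544*(-1/1320)) + 1983) = √((1957 - 193/165) + 1983) = √(322712/165 + 1983) = √(649907/165) = √107234655/165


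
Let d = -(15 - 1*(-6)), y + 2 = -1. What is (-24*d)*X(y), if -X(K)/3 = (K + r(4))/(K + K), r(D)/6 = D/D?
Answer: 756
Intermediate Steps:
y = -3 (y = -2 - 1 = -3)
r(D) = 6 (r(D) = 6*(D/D) = 6*1 = 6)
X(K) = -3*(6 + K)/(2*K) (X(K) = -3*(K + 6)/(K + K) = -3*(6 + K)/(2*K))
d = -21 (d = -(15 + 6) = -1*21 = -21)
(-24*d)*X(y) = (-24*(-21))*(-3/2 - 9/(-3)) = 504*(-3/2 - 9*(-⅓)) = 504*(-3/2 + 3) = 504*(3/2) = 756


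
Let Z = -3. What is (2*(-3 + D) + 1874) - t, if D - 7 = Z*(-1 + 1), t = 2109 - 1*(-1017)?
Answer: -1244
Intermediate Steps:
t = 3126 (t = 2109 + 1017 = 3126)
D = 7 (D = 7 - 3*(-1 + 1) = 7 - 3*0 = 7 + 0 = 7)
(2*(-3 + D) + 1874) - t = (2*(-3 + 7) + 1874) - 1*3126 = (2*4 + 1874) - 3126 = (8 + 1874) - 3126 = 1882 - 3126 = -1244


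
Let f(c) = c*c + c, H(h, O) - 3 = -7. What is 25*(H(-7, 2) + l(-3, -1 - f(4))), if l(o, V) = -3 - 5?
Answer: -300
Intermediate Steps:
H(h, O) = -4 (H(h, O) = 3 - 7 = -4)
f(c) = c + c² (f(c) = c² + c = c + c²)
l(o, V) = -8
25*(H(-7, 2) + l(-3, -1 - f(4))) = 25*(-4 - 8) = 25*(-12) = -300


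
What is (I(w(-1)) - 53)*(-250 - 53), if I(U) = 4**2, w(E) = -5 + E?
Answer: 11211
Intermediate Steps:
I(U) = 16
(I(w(-1)) - 53)*(-250 - 53) = (16 - 53)*(-250 - 53) = -37*(-303) = 11211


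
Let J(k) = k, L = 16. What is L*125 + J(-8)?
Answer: 1992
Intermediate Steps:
L*125 + J(-8) = 16*125 - 8 = 2000 - 8 = 1992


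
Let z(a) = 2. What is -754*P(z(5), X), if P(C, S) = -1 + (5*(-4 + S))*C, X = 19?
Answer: -112346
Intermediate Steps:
P(C, S) = -1 + C*(-20 + 5*S) (P(C, S) = -1 + (-20 + 5*S)*C = -1 + C*(-20 + 5*S))
-754*P(z(5), X) = -754*(-1 - 20*2 + 5*2*19) = -754*(-1 - 40 + 190) = -754*149 = -112346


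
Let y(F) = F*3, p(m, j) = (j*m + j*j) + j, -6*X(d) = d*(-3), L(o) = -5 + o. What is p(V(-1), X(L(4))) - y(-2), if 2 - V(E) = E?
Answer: 17/4 ≈ 4.2500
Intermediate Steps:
V(E) = 2 - E
X(d) = d/2 (X(d) = -d*(-3)/6 = -(-1)*d/2 = d/2)
p(m, j) = j + j**2 + j*m (p(m, j) = (j*m + j**2) + j = (j**2 + j*m) + j = j + j**2 + j*m)
y(F) = 3*F
p(V(-1), X(L(4))) - y(-2) = ((-5 + 4)/2)*(1 + (-5 + 4)/2 + (2 - 1*(-1))) - 3*(-2) = ((1/2)*(-1))*(1 + (1/2)*(-1) + (2 + 1)) - 1*(-6) = -(1 - 1/2 + 3)/2 + 6 = -1/2*7/2 + 6 = -7/4 + 6 = 17/4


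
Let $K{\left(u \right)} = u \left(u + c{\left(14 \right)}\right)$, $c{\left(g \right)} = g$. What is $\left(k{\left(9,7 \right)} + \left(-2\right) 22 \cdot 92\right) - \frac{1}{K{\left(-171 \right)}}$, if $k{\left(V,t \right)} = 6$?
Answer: $- \frac{108515575}{26847} \approx -4042.0$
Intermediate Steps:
$K{\left(u \right)} = u \left(14 + u\right)$ ($K{\left(u \right)} = u \left(u + 14\right) = u \left(14 + u\right)$)
$\left(k{\left(9,7 \right)} + \left(-2\right) 22 \cdot 92\right) - \frac{1}{K{\left(-171 \right)}} = \left(6 + \left(-2\right) 22 \cdot 92\right) - \frac{1}{\left(-171\right) \left(14 - 171\right)} = \left(6 - 4048\right) - \frac{1}{\left(-171\right) \left(-157\right)} = \left(6 - 4048\right) - \frac{1}{26847} = -4042 - \frac{1}{26847} = - \frac{108515575}{26847}$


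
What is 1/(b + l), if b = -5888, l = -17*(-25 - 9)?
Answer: -1/5310 ≈ -0.00018832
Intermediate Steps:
l = 578 (l = -17*(-34) = 578)
1/(b + l) = 1/(-5888 + 578) = 1/(-5310) = -1/5310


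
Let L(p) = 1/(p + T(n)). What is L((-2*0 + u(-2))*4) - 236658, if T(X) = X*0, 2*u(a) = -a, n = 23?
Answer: -946631/4 ≈ -2.3666e+5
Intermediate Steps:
u(a) = -a/2 (u(a) = (-a)/2 = -a/2)
T(X) = 0
L(p) = 1/p (L(p) = 1/(p + 0) = 1/p)
L((-2*0 + u(-2))*4) - 236658 = 1/((-2*0 - ½*(-2))*4) - 236658 = 1/((0 + 1)*4) - 236658 = 1/(1*4) - 236658 = 1/4 - 236658 = ¼ - 236658 = -946631/4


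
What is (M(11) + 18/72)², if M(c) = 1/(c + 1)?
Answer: ⅑ ≈ 0.11111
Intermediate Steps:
M(c) = 1/(1 + c)
(M(11) + 18/72)² = (1/(1 + 11) + 18/72)² = (1/12 + 18*(1/72))² = (1/12 + ¼)² = (⅓)² = ⅑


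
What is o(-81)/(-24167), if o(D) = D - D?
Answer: 0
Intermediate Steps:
o(D) = 0
o(-81)/(-24167) = 0/(-24167) = 0*(-1/24167) = 0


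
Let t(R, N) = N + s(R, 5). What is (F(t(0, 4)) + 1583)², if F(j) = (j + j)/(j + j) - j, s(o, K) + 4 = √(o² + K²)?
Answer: 2493241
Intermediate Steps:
s(o, K) = -4 + √(K² + o²) (s(o, K) = -4 + √(o² + K²) = -4 + √(K² + o²))
t(R, N) = -4 + N + √(25 + R²) (t(R, N) = N + (-4 + √(5² + R²)) = N + (-4 + √(25 + R²)) = -4 + N + √(25 + R²))
F(j) = 1 - j (F(j) = (2*j)/((2*j)) - j = (2*j)*(1/(2*j)) - j = 1 - j)
(F(t(0, 4)) + 1583)² = ((1 - (-4 + 4 + √(25 + 0²))) + 1583)² = ((1 - (-4 + 4 + √(25 + 0))) + 1583)² = ((1 - (-4 + 4 + √25)) + 1583)² = ((1 - (-4 + 4 + 5)) + 1583)² = ((1 - 1*5) + 1583)² = ((1 - 5) + 1583)² = (-4 + 1583)² = 1579² = 2493241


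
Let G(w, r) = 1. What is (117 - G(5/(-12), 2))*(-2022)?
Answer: -234552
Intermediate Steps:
(117 - G(5/(-12), 2))*(-2022) = (117 - 1*1)*(-2022) = (117 - 1)*(-2022) = 116*(-2022) = -234552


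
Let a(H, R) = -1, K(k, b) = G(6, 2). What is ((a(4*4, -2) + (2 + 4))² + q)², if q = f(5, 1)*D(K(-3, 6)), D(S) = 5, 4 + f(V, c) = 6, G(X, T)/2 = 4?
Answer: 1225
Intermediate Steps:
G(X, T) = 8 (G(X, T) = 2*4 = 8)
K(k, b) = 8
f(V, c) = 2 (f(V, c) = -4 + 6 = 2)
q = 10 (q = 2*5 = 10)
((a(4*4, -2) + (2 + 4))² + q)² = ((-1 + (2 + 4))² + 10)² = ((-1 + 6)² + 10)² = (5² + 10)² = (25 + 10)² = 35² = 1225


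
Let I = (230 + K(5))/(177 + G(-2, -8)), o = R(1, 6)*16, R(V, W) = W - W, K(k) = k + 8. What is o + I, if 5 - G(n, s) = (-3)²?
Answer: 243/173 ≈ 1.4046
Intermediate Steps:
K(k) = 8 + k
R(V, W) = 0
G(n, s) = -4 (G(n, s) = 5 - 1*(-3)² = 5 - 1*9 = 5 - 9 = -4)
o = 0 (o = 0*16 = 0)
I = 243/173 (I = (230 + (8 + 5))/(177 - 4) = (230 + 13)/173 = 243*(1/173) = 243/173 ≈ 1.4046)
o + I = 0 + 243/173 = 243/173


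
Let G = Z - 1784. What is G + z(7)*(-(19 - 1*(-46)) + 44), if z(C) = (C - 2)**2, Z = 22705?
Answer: 20396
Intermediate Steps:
z(C) = (-2 + C)**2
G = 20921 (G = 22705 - 1784 = 20921)
G + z(7)*(-(19 - 1*(-46)) + 44) = 20921 + (-2 + 7)**2*(-(19 - 1*(-46)) + 44) = 20921 + 5**2*(-(19 + 46) + 44) = 20921 + 25*(-1*65 + 44) = 20921 + 25*(-65 + 44) = 20921 + 25*(-21) = 20921 - 525 = 20396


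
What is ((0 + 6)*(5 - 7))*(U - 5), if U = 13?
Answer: -96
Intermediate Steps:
((0 + 6)*(5 - 7))*(U - 5) = ((0 + 6)*(5 - 7))*(13 - 5) = (6*(-2))*8 = -12*8 = -96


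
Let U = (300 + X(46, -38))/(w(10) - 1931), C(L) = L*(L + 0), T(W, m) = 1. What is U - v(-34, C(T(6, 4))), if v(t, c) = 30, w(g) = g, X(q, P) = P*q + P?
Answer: -56144/1921 ≈ -29.226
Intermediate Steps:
X(q, P) = P + P*q
C(L) = L² (C(L) = L*L = L²)
U = 1486/1921 (U = (300 - 38*(1 + 46))/(10 - 1931) = (300 - 38*47)/(-1921) = (300 - 1786)*(-1/1921) = -1486*(-1/1921) = 1486/1921 ≈ 0.77356)
U - v(-34, C(T(6, 4))) = 1486/1921 - 1*30 = 1486/1921 - 30 = -56144/1921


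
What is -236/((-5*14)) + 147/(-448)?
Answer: 6817/2240 ≈ 3.0433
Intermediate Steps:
-236/((-5*14)) + 147/(-448) = -236/(-70) + 147*(-1/448) = -236*(-1/70) - 21/64 = 118/35 - 21/64 = 6817/2240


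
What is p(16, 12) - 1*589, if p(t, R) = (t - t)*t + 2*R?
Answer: -565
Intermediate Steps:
p(t, R) = 2*R (p(t, R) = 0*t + 2*R = 0 + 2*R = 2*R)
p(16, 12) - 1*589 = 2*12 - 1*589 = 24 - 589 = -565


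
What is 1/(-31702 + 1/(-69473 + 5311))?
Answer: -64162/2034063725 ≈ -3.1544e-5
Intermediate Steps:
1/(-31702 + 1/(-69473 + 5311)) = 1/(-31702 + 1/(-64162)) = 1/(-31702 - 1/64162) = 1/(-2034063725/64162) = -64162/2034063725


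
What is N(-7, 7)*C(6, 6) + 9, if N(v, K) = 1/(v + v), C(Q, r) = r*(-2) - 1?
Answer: 139/14 ≈ 9.9286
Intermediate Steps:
C(Q, r) = -1 - 2*r (C(Q, r) = -2*r - 1 = -1 - 2*r)
N(v, K) = 1/(2*v)
N(-7, 7)*C(6, 6) + 9 = ((½)/(-7))*(-1 - 2*6) + 9 = ((½)*(-⅐))*(-1 - 12) + 9 = -1/14*(-13) + 9 = 13/14 + 9 = 139/14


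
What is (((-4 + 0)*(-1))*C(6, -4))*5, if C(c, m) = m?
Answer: -80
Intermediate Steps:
(((-4 + 0)*(-1))*C(6, -4))*5 = (((-4 + 0)*(-1))*(-4))*5 = (-4*(-1)*(-4))*5 = (4*(-4))*5 = -16*5 = -80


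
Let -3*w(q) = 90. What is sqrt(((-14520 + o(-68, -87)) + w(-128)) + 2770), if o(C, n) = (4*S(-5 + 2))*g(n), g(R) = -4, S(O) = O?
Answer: 2*I*sqrt(2933) ≈ 108.31*I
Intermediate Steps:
w(q) = -30 (w(q) = -1/3*90 = -30)
o(C, n) = 48 (o(C, n) = (4*(-5 + 2))*(-4) = (4*(-3))*(-4) = -12*(-4) = 48)
sqrt(((-14520 + o(-68, -87)) + w(-128)) + 2770) = sqrt(((-14520 + 48) - 30) + 2770) = sqrt((-14472 - 30) + 2770) = sqrt(-14502 + 2770) = sqrt(-11732) = 2*I*sqrt(2933)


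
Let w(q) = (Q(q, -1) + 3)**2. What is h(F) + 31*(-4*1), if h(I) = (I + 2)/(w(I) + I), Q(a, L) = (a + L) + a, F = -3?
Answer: -1613/13 ≈ -124.08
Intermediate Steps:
Q(a, L) = L + 2*a (Q(a, L) = (L + a) + a = L + 2*a)
w(q) = (2 + 2*q)**2 (w(q) = ((-1 + 2*q) + 3)**2 = (2 + 2*q)**2)
h(I) = (2 + I)/(I + 4*(1 + I)**2) (h(I) = (I + 2)/(4*(1 + I)**2 + I) = (2 + I)/(I + 4*(1 + I)**2))
h(F) + 31*(-4*1) = (2 - 3)/(-3 + 4*(1 - 3)**2) + 31*(-4*1) = -1/(-3 + 4*(-2)**2) + 31*(-4) = -1/(-3 + 4*4) - 124 = -1/(-3 + 16) - 124 = -1/13 - 124 = -1613/13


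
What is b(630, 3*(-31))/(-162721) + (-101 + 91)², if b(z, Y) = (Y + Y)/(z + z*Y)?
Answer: 157188485969/1571884860 ≈ 100.00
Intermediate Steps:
b(z, Y) = 2*Y/(z + Y*z) (b(z, Y) = (2*Y)/(z + Y*z) = 2*Y/(z + Y*z))
b(630, 3*(-31))/(-162721) + (-101 + 91)² = (2*(3*(-31))/(630*(1 + 3*(-31))))/(-162721) + (-101 + 91)² = (2*(-93)*(1/630)/(1 - 93))*(-1/162721) + (-10)² = (2*(-93)*(1/630)/(-92))*(-1/162721) + 100 = (2*(-93)*(1/630)*(-1/92))*(-1/162721) + 100 = (31/9660)*(-1/162721) + 100 = -31/1571884860 + 100 = 157188485969/1571884860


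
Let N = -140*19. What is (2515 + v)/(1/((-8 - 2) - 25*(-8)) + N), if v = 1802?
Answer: -820230/505399 ≈ -1.6229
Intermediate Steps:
N = -2660
(2515 + v)/(1/((-8 - 2) - 25*(-8)) + N) = (2515 + 1802)/(1/((-8 - 2) - 25*(-8)) - 2660) = 4317/(1/(-10 + 200) - 2660) = 4317/(1/190 - 2660) = 4317/(-505399/190) = 4317*(-190/505399) = -820230/505399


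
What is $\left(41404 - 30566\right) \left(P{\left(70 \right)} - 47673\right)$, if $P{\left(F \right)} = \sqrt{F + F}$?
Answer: $-516679974 + 21676 \sqrt{35} \approx -5.1655 \cdot 10^{8}$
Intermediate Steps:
$P{\left(F \right)} = \sqrt{2} \sqrt{F}$ ($P{\left(F \right)} = \sqrt{2 F} = \sqrt{2} \sqrt{F}$)
$\left(41404 - 30566\right) \left(P{\left(70 \right)} - 47673\right) = \left(41404 - 30566\right) \left(\sqrt{2} \sqrt{70} - 47673\right) = 10838 \left(2 \sqrt{35} - 47673\right) = 10838 \left(-47673 + 2 \sqrt{35}\right) = -516679974 + 21676 \sqrt{35}$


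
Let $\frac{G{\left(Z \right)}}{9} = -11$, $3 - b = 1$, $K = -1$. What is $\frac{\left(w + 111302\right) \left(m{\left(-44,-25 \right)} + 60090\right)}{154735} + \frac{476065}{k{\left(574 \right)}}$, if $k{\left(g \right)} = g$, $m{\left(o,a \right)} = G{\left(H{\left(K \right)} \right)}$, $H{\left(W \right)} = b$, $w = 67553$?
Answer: $\frac{178071604367}{2537654} \approx 70172.0$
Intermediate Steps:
$b = 2$ ($b = 3 - 1 = 2$)
$H{\left(W \right)} = 2$
$G{\left(Z \right)} = -99$ ($G{\left(Z \right)} = 9 \left(-11\right) = -99$)
$m{\left(o,a \right)} = -99$
$\frac{\left(w + 111302\right) \left(m{\left(-44,-25 \right)} + 60090\right)}{154735} + \frac{476065}{k{\left(574 \right)}} = \frac{\left(67553 + 111302\right) \left(-99 + 60090\right)}{154735} + \frac{476065}{574} = 178855 \cdot 59991 \cdot \frac{1}{154735} + 476065 \cdot \frac{1}{574} = 10729690305 \cdot \frac{1}{154735} + \frac{476065}{574} = \frac{2145938061}{30947} + \frac{476065}{574} = \frac{178071604367}{2537654}$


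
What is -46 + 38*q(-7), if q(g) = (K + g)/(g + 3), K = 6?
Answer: -73/2 ≈ -36.500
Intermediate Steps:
q(g) = (6 + g)/(3 + g) (q(g) = (6 + g)/(g + 3) = (6 + g)/(3 + g))
-46 + 38*q(-7) = -46 + 38*((6 - 7)/(3 - 7)) = -46 + 38*(-1/(-4)) = -46 + 38*(-¼*(-1)) = -46 + 38*(¼) = -46 + 19/2 = -73/2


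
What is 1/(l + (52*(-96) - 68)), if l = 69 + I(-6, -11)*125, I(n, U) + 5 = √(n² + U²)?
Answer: -5616/29086331 - 125*√157/29086331 ≈ -0.00024693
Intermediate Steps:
I(n, U) = -5 + √(U² + n²) (I(n, U) = -5 + √(n² + U²) = -5 + √(U² + n²))
l = -556 + 125*√157 (l = 69 + (-5 + √((-11)² + (-6)²))*125 = 69 + (-5 + √(121 + 36))*125 = 69 + (-5 + √157)*125 = 69 + (-625 + 125*√157) = -556 + 125*√157 ≈ 1010.2)
1/(l + (52*(-96) - 68)) = 1/((-556 + 125*√157) + (52*(-96) - 68)) = 1/((-556 + 125*√157) + (-4992 - 68)) = 1/((-556 + 125*√157) - 5060) = 1/(-5616 + 125*√157)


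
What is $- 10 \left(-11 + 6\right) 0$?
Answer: $0$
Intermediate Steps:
$- 10 \left(-11 + 6\right) 0 = - 10 \left(\left(-5\right) 0\right) = \left(-10\right) 0 = 0$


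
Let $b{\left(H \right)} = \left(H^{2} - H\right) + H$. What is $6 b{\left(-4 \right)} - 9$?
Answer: $87$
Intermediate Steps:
$b{\left(H \right)} = H^{2}$
$6 b{\left(-4 \right)} - 9 = 6 \left(-4\right)^{2} - 9 = 6 \cdot 16 - 9 = 96 - 9 = 87$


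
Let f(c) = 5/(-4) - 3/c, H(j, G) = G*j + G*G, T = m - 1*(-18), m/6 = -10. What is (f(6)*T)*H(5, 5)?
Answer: 3675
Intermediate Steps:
m = -60 (m = 6*(-10) = -60)
T = -42 (T = -60 - 1*(-18) = -60 + 18 = -42)
H(j, G) = G² + G*j (H(j, G) = G*j + G² = G² + G*j)
f(c) = -5/4 - 3/c (f(c) = 5*(-¼) - 3/c = -5/4 - 3/c)
(f(6)*T)*H(5, 5) = ((-5/4 - 3/6)*(-42))*(5*(5 + 5)) = ((-5/4 - 3*⅙)*(-42))*(5*10) = ((-5/4 - ½)*(-42))*50 = -7/4*(-42)*50 = (147/2)*50 = 3675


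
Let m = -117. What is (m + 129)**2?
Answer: 144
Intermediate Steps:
(m + 129)**2 = (-117 + 129)**2 = 12**2 = 144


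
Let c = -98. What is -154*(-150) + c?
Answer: 23002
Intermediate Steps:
-154*(-150) + c = -154*(-150) - 98 = 23100 - 98 = 23002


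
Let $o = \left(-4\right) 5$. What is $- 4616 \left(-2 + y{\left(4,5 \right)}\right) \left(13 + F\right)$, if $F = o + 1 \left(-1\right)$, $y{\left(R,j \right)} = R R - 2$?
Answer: $443136$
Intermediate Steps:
$o = -20$
$y{\left(R,j \right)} = -2 + R^{2}$ ($y{\left(R,j \right)} = R^{2} - 2 = -2 + R^{2}$)
$F = -21$ ($F = -20 + 1 \left(-1\right) = -20 - 1 = -21$)
$- 4616 \left(-2 + y{\left(4,5 \right)}\right) \left(13 + F\right) = - 4616 \left(-2 - \left(2 - 4^{2}\right)\right) \left(13 - 21\right) = - 4616 \left(-2 + \left(-2 + 16\right)\right) \left(-8\right) = - 4616 \left(-2 + 14\right) \left(-8\right) = - 4616 \cdot 12 \left(-8\right) = \left(-4616\right) \left(-96\right) = 443136$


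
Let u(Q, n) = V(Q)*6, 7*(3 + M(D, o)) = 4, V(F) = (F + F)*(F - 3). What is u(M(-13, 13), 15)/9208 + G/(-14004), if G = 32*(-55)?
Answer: 28208029/197452899 ≈ 0.14286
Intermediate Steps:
V(F) = 2*F*(-3 + F) (V(F) = (2*F)*(-3 + F) = 2*F*(-3 + F))
M(D, o) = -17/7 (M(D, o) = -3 + (⅐)*4 = -3 + 4/7 = -17/7)
u(Q, n) = 12*Q*(-3 + Q) (u(Q, n) = (2*Q*(-3 + Q))*6 = 12*Q*(-3 + Q))
G = -1760
u(M(-13, 13), 15)/9208 + G/(-14004) = (12*(-17/7)*(-3 - 17/7))/9208 - 1760/(-14004) = (12*(-17/7)*(-38/7))*(1/9208) - 1760*(-1/14004) = (7752/49)*(1/9208) + 440/3501 = 969/56399 + 440/3501 = 28208029/197452899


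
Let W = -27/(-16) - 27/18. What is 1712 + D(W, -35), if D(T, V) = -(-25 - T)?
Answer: 27795/16 ≈ 1737.2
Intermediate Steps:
W = 3/16 (W = -27*(-1/16) - 27*1/18 = 27/16 - 3/2 = 3/16 ≈ 0.18750)
D(T, V) = 25 + T
1712 + D(W, -35) = 1712 + (25 + 3/16) = 1712 + 403/16 = 27795/16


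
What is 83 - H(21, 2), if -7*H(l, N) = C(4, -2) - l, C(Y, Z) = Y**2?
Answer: 576/7 ≈ 82.286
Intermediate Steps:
H(l, N) = -16/7 + l/7 (H(l, N) = -(4**2 - l)/7 = -(16 - l)/7 = -16/7 + l/7)
83 - H(21, 2) = 83 - (-16/7 + (1/7)*21) = 83 - (-16/7 + 3) = 83 - 1*5/7 = 83 - 5/7 = 576/7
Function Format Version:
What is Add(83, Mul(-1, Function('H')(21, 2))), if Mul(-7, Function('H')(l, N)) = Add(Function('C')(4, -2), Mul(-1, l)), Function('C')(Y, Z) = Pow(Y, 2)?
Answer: Rational(576, 7) ≈ 82.286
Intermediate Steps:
Function('H')(l, N) = Add(Rational(-16, 7), Mul(Rational(1, 7), l)) (Function('H')(l, N) = Mul(Rational(-1, 7), Add(Pow(4, 2), Mul(-1, l))) = Mul(Rational(-1, 7), Add(16, Mul(-1, l))) = Add(Rational(-16, 7), Mul(Rational(1, 7), l)))
Add(83, Mul(-1, Function('H')(21, 2))) = Add(83, Mul(-1, Add(Rational(-16, 7), Mul(Rational(1, 7), 21)))) = Add(83, Mul(-1, Add(Rational(-16, 7), 3))) = Add(83, Mul(-1, Rational(5, 7))) = Add(83, Rational(-5, 7)) = Rational(576, 7)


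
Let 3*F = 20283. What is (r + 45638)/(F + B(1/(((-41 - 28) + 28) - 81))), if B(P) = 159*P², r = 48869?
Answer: 1406642188/100630883 ≈ 13.978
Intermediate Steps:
F = 6761 (F = (⅓)*20283 = 6761)
(r + 45638)/(F + B(1/(((-41 - 28) + 28) - 81))) = (48869 + 45638)/(6761 + 159*(1/(((-41 - 28) + 28) - 81))²) = 94507/(6761 + 159*(1/((-69 + 28) - 81))²) = 94507/(6761 + 159*(1/(-41 - 81))²) = 94507/(6761 + 159*(1/(-122))²) = 94507/(6761 + 159*(-1/122)²) = 94507/(6761 + 159*(1/14884)) = 94507/(6761 + 159/14884) = 94507/(100630883/14884) = 94507*(14884/100630883) = 1406642188/100630883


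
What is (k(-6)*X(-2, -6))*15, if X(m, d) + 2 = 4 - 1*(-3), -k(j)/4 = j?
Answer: 1800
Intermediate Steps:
k(j) = -4*j
X(m, d) = 5 (X(m, d) = -2 + (4 - 1*(-3)) = -2 + (4 + 3) = -2 + 7 = 5)
(k(-6)*X(-2, -6))*15 = (-4*(-6)*5)*15 = (24*5)*15 = 120*15 = 1800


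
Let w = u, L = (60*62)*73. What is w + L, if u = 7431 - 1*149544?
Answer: 129447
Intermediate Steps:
u = -142113 (u = 7431 - 149544 = -142113)
L = 271560 (L = 3720*73 = 271560)
w = -142113
w + L = -142113 + 271560 = 129447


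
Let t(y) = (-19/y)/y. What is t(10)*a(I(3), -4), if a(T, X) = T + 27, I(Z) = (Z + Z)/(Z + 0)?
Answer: -551/100 ≈ -5.5100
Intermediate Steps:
I(Z) = 2 (I(Z) = (2*Z)/Z = 2)
t(y) = -19/y²
a(T, X) = 27 + T
t(10)*a(I(3), -4) = (-19/10²)*(27 + 2) = -19*1/100*29 = -19/100*29 = -551/100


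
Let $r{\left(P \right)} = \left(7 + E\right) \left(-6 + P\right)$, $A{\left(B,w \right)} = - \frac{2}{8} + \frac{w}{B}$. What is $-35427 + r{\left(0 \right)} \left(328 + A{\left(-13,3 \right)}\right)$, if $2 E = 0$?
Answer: $- \frac{1278753}{26} \approx -49183.0$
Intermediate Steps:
$E = 0$ ($E = \frac{1}{2} \cdot 0 = 0$)
$A{\left(B,w \right)} = - \frac{1}{4} + \frac{w}{B}$ ($A{\left(B,w \right)} = \left(-2\right) \frac{1}{8} + \frac{w}{B} = - \frac{1}{4} + \frac{w}{B}$)
$r{\left(P \right)} = -42 + 7 P$ ($r{\left(P \right)} = \left(7 + 0\right) \left(-6 + P\right) = 7 \left(-6 + P\right) = -42 + 7 P$)
$-35427 + r{\left(0 \right)} \left(328 + A{\left(-13,3 \right)}\right) = -35427 + \left(-42 + 7 \cdot 0\right) \left(328 + \frac{3 - - \frac{13}{4}}{-13}\right) = -35427 + \left(-42 + 0\right) \left(328 - \frac{3 + \frac{13}{4}}{13}\right) = -35427 - 42 \left(328 - \frac{25}{52}\right) = -35427 - \frac{357651}{26} = - \frac{1278753}{26}$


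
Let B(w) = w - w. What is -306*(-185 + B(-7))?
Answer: 56610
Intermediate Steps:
B(w) = 0
-306*(-185 + B(-7)) = -306*(-185 + 0) = -306*(-185) = 56610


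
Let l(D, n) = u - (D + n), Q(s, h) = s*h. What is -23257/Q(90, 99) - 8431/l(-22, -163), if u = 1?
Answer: -6620501/138105 ≈ -47.938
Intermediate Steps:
Q(s, h) = h*s
l(D, n) = 1 - D - n (l(D, n) = 1 - (D + n) = 1 + (-D - n) = 1 - D - n)
-23257/Q(90, 99) - 8431/l(-22, -163) = -23257/(99*90) - 8431/(1 - 1*(-22) - 1*(-163)) = -23257/8910 - 8431/(1 + 22 + 163) = -23257*1/8910 - 8431/186 = -23257/8910 - 8431*1/186 = -23257/8910 - 8431/186 = -6620501/138105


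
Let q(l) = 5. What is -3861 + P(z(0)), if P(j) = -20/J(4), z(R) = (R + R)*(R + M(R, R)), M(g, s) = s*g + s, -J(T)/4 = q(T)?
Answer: -3860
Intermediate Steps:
J(T) = -20 (J(T) = -4*5 = -20)
M(g, s) = s + g*s (M(g, s) = g*s + s = s + g*s)
z(R) = 2*R*(R + R*(1 + R)) (z(R) = (R + R)*(R + R*(1 + R)) = (2*R)*(R + R*(1 + R)) = 2*R*(R + R*(1 + R)))
P(j) = 1 (P(j) = -20/(-20) = -20*(-1/20) = 1)
-3861 + P(z(0)) = -3861 + 1 = -3860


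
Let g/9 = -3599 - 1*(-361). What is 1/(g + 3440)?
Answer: -1/25702 ≈ -3.8907e-5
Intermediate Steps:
g = -29142 (g = 9*(-3599 - 1*(-361)) = 9*(-3599 + 361) = 9*(-3238) = -29142)
1/(g + 3440) = 1/(-29142 + 3440) = 1/(-25702) = -1/25702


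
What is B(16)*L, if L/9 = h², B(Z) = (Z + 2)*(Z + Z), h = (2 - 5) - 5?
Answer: 331776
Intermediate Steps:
h = -8 (h = -3 - 5 = -8)
B(Z) = 2*Z*(2 + Z) (B(Z) = (2 + Z)*(2*Z) = 2*Z*(2 + Z))
L = 576 (L = 9*(-8)² = 9*64 = 576)
B(16)*L = (2*16*(2 + 16))*576 = (2*16*18)*576 = 576*576 = 331776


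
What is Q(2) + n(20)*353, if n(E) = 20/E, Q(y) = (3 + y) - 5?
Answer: 353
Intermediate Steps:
Q(y) = -2 + y
Q(2) + n(20)*353 = (-2 + 2) + (20/20)*353 = 0 + (20*(1/20))*353 = 0 + 1*353 = 0 + 353 = 353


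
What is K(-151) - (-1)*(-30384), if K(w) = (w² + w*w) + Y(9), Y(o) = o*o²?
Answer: 15947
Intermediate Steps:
Y(o) = o³
K(w) = 729 + 2*w² (K(w) = (w² + w*w) + 9³ = (w² + w²) + 729 = 2*w² + 729 = 729 + 2*w²)
K(-151) - (-1)*(-30384) = (729 + 2*(-151)²) - (-1)*(-30384) = (729 + 2*22801) - 1*30384 = (729 + 45602) - 30384 = 46331 - 30384 = 15947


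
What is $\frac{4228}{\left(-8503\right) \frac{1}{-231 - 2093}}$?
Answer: $\frac{9825872}{8503} \approx 1155.6$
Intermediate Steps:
$\frac{4228}{\left(-8503\right) \frac{1}{-231 - 2093}} = \frac{4228}{\left(-8503\right) \frac{1}{-2324}} = \frac{4228}{\left(-8503\right) \left(- \frac{1}{2324}\right)} = \frac{4228}{\frac{8503}{2324}} = 4228 \cdot \frac{2324}{8503} = \frac{9825872}{8503}$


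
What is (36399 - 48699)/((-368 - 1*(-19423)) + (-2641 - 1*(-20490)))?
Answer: -3075/9226 ≈ -0.33330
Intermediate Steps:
(36399 - 48699)/((-368 - 1*(-19423)) + (-2641 - 1*(-20490))) = -12300/((-368 + 19423) + (-2641 + 20490)) = -12300/(19055 + 17849) = -12300/36904 = -12300*1/36904 = -3075/9226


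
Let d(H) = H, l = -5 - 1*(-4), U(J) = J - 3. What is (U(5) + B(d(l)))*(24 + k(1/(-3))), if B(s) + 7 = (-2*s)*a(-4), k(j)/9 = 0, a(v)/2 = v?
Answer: -504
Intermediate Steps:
a(v) = 2*v
U(J) = -3 + J
k(j) = 0 (k(j) = 9*0 = 0)
l = -1 (l = -5 + 4 = -1)
B(s) = -7 + 16*s (B(s) = -7 + (-2*s)*(2*(-4)) = -7 - 2*s*(-8) = -7 + 16*s)
(U(5) + B(d(l)))*(24 + k(1/(-3))) = ((-3 + 5) + (-7 + 16*(-1)))*(24 + 0) = (2 + (-7 - 16))*24 = (2 - 23)*24 = -21*24 = -504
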